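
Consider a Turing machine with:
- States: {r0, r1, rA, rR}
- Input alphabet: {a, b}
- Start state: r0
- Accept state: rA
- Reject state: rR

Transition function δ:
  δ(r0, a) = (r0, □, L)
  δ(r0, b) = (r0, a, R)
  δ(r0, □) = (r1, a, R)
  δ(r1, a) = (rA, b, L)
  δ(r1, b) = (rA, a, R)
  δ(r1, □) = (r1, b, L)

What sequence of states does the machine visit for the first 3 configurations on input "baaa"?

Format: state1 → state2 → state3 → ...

Execution trace:
Initial: [r0]baaa
Step 1: δ(r0, b) = (r0, a, R) → a[r0]aaa
Step 2: δ(r0, a) = (r0, □, L) → [r0]a□aa

State sequence: r0 → r0 → r0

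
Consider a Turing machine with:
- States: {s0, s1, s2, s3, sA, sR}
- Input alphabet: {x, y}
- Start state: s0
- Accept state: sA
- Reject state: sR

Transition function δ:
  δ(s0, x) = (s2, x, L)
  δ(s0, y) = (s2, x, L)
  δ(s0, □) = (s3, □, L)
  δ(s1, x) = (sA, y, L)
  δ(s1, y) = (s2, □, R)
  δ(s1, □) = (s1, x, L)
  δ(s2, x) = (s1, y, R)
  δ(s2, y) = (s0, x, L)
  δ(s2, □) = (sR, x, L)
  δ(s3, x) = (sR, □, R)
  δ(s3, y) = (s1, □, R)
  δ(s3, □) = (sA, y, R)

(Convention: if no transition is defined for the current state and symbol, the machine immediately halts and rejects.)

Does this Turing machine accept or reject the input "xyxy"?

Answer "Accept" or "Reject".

Execution trace:
Initial: [s0]xyxy
Step 1: δ(s0, x) = (s2, x, L) → [s2]□xyxy
Step 2: δ(s2, □) = (sR, x, L) → [sR]□xxyxy

The machine reaches the reject state sR and halts.

Answer: Reject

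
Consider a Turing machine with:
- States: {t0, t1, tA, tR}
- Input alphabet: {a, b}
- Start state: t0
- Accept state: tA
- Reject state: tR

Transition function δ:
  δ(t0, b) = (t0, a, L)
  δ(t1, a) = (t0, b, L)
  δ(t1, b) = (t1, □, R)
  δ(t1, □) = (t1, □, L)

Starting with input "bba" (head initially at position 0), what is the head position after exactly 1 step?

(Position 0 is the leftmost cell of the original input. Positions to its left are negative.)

Execution trace (head position shown):
Step 0: [t0]bba  (head at position 0)
Step 1: move left → [t0]□aba  (head at position -1)

After 1 step, the head is at position -1.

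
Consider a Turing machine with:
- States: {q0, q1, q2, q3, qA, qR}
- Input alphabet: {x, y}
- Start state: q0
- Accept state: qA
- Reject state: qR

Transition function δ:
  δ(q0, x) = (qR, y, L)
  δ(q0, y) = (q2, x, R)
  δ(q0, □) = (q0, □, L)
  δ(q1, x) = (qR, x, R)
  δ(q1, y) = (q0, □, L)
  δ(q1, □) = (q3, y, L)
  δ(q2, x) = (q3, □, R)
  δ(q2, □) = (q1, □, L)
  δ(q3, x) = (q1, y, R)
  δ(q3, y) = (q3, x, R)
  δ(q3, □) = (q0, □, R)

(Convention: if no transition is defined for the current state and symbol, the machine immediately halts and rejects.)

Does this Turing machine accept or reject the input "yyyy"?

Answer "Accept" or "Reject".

Execution trace:
Initial: [q0]yyyy
Step 1: δ(q0, y) = (q2, x, R) → x[q2]yyy

No transition is defined for δ(q2, y). By convention the machine halts and rejects.

Answer: Reject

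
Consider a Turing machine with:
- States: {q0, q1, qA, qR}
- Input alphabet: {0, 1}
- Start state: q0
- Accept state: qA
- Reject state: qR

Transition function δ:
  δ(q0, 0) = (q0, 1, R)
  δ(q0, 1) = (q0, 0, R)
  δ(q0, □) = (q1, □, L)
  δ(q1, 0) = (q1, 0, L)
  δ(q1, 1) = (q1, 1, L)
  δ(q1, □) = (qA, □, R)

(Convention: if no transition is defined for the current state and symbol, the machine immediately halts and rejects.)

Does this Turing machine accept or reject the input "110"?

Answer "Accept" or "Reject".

Execution trace:
Initial: [q0]110
Step 1: δ(q0, 1) = (q0, 0, R) → 0[q0]10
Step 2: δ(q0, 1) = (q0, 0, R) → 00[q0]0
Step 3: δ(q0, 0) = (q0, 1, R) → 001[q0]□
Step 4: δ(q0, □) = (q1, □, L) → 00[q1]1□
Step 5: δ(q1, 1) = (q1, 1, L) → 0[q1]01□
Step 6: δ(q1, 0) = (q1, 0, L) → [q1]001□
Step 7: δ(q1, 0) = (q1, 0, L) → [q1]□001□
Step 8: δ(q1, □) = (qA, □, R) → □[qA]001□

The machine reaches the accept state qA and halts.

Answer: Accept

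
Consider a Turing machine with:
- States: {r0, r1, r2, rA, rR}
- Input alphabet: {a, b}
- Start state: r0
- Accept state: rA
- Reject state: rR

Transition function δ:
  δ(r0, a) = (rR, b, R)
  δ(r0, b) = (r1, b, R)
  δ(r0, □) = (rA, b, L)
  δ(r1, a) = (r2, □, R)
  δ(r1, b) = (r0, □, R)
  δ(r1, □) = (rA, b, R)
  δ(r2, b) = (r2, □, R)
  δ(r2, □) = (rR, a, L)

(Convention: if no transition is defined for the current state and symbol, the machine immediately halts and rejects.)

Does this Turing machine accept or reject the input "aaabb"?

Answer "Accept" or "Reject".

Execution trace:
Initial: [r0]aaabb
Step 1: δ(r0, a) = (rR, b, R) → b[rR]aabb

The machine reaches the reject state rR and halts.

Answer: Reject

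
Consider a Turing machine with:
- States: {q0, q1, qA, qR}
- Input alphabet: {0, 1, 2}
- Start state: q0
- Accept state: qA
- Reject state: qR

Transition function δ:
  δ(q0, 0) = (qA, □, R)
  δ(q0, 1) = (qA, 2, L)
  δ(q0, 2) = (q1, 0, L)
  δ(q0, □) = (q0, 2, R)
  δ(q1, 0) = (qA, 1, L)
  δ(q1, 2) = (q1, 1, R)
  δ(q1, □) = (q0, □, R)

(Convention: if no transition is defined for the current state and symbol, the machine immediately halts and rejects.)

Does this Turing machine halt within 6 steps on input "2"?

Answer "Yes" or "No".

Execution trace:
Initial: [q0]2
Step 1: δ(q0, 2) = (q1, 0, L) → [q1]□0
Step 2: δ(q1, □) = (q0, □, R) → □[q0]0
Step 3: δ(q0, 0) = (qA, □, R) → □□[qA]□

The machine reaches the accept state qA and halts.
The machine halted after 3 steps (within the 6-step bound).

Answer: Yes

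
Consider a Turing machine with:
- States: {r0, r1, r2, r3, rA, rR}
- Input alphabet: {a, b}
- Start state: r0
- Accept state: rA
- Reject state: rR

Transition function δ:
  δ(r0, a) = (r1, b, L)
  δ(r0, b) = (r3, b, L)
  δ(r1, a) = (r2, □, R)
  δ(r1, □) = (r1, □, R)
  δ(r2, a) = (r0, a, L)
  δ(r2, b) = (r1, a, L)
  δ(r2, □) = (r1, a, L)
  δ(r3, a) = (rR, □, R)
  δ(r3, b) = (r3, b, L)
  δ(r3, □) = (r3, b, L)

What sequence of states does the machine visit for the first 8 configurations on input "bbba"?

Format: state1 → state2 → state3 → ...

Execution trace:
Initial: [r0]bbba
Step 1: δ(r0, b) = (r3, b, L) → [r3]□bbba
Step 2: δ(r3, □) = (r3, b, L) → [r3]□bbbba
Step 3: δ(r3, □) = (r3, b, L) → [r3]□bbbbba
Step 4: δ(r3, □) = (r3, b, L) → [r3]□bbbbbba
Step 5: δ(r3, □) = (r3, b, L) → [r3]□bbbbbbba
Step 6: δ(r3, □) = (r3, b, L) → [r3]□bbbbbbbba
Step 7: δ(r3, □) = (r3, b, L) → [r3]□bbbbbbbbba

State sequence: r0 → r3 → r3 → r3 → r3 → r3 → r3 → r3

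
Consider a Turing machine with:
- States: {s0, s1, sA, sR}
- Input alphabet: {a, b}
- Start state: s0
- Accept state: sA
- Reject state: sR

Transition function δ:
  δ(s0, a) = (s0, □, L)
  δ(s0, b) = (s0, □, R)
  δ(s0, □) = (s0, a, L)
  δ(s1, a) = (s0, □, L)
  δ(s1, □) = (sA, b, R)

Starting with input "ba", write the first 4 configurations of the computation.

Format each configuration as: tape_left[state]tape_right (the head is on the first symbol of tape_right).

Transitions applied:
Step 1: δ(s0, b) = (s0, □, R)
Step 2: δ(s0, a) = (s0, □, L)
Step 3: δ(s0, □) = (s0, a, L)

The first 4 configurations are:
[s0]ba ⊢ □[s0]a ⊢ [s0]□□ ⊢ [s0]□a□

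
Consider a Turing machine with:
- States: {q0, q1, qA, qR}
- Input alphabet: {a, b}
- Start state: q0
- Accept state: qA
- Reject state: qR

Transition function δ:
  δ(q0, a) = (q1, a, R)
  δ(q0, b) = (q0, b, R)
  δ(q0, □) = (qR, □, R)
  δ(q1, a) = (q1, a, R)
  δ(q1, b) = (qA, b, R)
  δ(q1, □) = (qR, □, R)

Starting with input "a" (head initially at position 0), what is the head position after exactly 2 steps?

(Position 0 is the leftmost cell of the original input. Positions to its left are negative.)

Execution trace (head position shown):
Step 0: [q0]a  (head at position 0)
Step 1: move right → a[q1]□  (head at position 1)
Step 2: move right → a□[qR]□  (head at position 2)

After 2 steps, the head is at position 2.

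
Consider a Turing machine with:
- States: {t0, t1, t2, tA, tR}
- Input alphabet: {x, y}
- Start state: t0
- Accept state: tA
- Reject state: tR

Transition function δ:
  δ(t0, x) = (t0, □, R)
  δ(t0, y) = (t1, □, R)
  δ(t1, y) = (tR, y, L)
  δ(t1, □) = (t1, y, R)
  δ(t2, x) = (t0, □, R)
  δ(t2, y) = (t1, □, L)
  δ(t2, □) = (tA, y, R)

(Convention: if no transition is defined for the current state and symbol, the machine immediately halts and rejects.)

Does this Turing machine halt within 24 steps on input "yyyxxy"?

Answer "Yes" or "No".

Execution trace:
Initial: [t0]yyyxxy
Step 1: δ(t0, y) = (t1, □, R) → □[t1]yyxxy
Step 2: δ(t1, y) = (tR, y, L) → [tR]□yyxxy

The machine reaches the reject state tR and halts.
The machine halted after 2 steps (within the 24-step bound).

Answer: Yes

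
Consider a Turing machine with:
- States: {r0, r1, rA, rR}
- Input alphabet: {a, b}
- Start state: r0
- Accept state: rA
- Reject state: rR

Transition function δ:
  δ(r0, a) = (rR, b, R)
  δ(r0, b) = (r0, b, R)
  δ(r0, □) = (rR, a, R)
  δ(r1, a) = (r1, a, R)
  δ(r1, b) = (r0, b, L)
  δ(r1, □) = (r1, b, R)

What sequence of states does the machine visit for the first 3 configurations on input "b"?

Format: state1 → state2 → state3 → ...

Execution trace:
Initial: [r0]b
Step 1: δ(r0, b) = (r0, b, R) → b[r0]□
Step 2: δ(r0, □) = (rR, a, R) → ba[rR]□

The machine reaches the reject state rR and halts.

State sequence: r0 → r0 → rR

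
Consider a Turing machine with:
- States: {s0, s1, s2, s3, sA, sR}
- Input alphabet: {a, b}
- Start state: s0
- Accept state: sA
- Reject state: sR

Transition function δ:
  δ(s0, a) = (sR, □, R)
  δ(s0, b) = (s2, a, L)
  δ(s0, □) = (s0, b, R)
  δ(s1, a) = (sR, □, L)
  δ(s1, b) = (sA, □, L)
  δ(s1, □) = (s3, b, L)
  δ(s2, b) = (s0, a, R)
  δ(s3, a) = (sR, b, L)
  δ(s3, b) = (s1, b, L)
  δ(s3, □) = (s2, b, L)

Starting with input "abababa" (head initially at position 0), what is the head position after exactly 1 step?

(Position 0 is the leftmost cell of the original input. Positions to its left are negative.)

Execution trace (head position shown):
Step 0: [s0]abababa  (head at position 0)
Step 1: move right → □[sR]bababa  (head at position 1)

After 1 step, the head is at position 1.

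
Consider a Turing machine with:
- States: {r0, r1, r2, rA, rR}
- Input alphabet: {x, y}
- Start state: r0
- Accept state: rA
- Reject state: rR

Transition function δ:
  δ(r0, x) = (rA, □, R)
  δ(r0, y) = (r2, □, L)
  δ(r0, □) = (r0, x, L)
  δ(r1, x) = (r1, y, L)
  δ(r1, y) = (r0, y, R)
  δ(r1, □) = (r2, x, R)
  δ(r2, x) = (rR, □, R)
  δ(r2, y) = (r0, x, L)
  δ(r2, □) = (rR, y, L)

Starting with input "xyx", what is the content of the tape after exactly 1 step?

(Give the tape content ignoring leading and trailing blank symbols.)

Execution trace:
Initial: [r0]xyx
Step 1: δ(r0, x) = (rA, □, R) → □[rA]yx

The machine reaches the accept state rA and halts.

After 1 step, the tape (ignoring leading/trailing blanks) is: yx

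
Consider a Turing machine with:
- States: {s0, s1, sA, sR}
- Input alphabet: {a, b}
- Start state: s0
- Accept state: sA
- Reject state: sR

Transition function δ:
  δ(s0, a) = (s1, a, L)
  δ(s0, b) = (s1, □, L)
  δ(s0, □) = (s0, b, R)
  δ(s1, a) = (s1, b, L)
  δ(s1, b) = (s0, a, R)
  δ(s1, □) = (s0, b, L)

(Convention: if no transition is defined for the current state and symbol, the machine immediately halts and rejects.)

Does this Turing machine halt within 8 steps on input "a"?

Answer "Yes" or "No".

Execution trace:
Initial: [s0]a
Step 1: δ(s0, a) = (s1, a, L) → [s1]□a
Step 2: δ(s1, □) = (s0, b, L) → [s0]□ba
Step 3: δ(s0, □) = (s0, b, R) → b[s0]ba
Step 4: δ(s0, b) = (s1, □, L) → [s1]b□a
Step 5: δ(s1, b) = (s0, a, R) → a[s0]□a
Step 6: δ(s0, □) = (s0, b, R) → ab[s0]a
Step 7: δ(s0, a) = (s1, a, L) → a[s1]ba
Step 8: δ(s1, b) = (s0, a, R) → aa[s0]a

The machine has not reached a halting state after 8 steps.
The machine did not halt within the 8-step bound.

Answer: No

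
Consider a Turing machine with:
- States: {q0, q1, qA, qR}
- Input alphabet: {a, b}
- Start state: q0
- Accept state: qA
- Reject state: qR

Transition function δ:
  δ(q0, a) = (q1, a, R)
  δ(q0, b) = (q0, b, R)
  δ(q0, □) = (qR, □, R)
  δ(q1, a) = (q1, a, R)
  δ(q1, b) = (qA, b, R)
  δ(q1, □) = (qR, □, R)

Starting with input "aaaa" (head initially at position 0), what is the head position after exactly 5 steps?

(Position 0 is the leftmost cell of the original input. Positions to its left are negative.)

Execution trace (head position shown):
Step 0: [q0]aaaa  (head at position 0)
Step 1: move right → a[q1]aaa  (head at position 1)
Step 2: move right → aa[q1]aa  (head at position 2)
Step 3: move right → aaa[q1]a  (head at position 3)
Step 4: move right → aaaa[q1]□  (head at position 4)
Step 5: move right → aaaa□[qR]□  (head at position 5)

After 5 steps, the head is at position 5.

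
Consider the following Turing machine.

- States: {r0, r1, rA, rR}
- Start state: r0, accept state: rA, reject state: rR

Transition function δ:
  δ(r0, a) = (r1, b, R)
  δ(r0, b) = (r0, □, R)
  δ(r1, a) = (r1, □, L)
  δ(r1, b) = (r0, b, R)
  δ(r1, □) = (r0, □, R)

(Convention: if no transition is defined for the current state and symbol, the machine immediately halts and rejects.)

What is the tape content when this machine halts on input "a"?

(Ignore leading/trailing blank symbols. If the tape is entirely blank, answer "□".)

Execution trace:
Initial: [r0]a
Step 1: δ(r0, a) = (r1, b, R) → b[r1]□
Step 2: δ(r1, □) = (r0, □, R) → b□[r0]□

No transition is defined for δ(r0, □). By convention the machine halts and rejects.

Final tape (ignoring leading/trailing blanks): b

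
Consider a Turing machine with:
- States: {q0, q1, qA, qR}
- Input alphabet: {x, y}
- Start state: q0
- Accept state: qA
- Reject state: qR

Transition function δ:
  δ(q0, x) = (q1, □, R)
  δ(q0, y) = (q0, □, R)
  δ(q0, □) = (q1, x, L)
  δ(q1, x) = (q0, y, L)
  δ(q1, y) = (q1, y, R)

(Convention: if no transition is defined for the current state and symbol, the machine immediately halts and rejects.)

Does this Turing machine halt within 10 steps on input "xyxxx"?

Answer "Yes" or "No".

Execution trace:
Initial: [q0]xyxxx
Step 1: δ(q0, x) = (q1, □, R) → □[q1]yxxx
Step 2: δ(q1, y) = (q1, y, R) → □y[q1]xxx
Step 3: δ(q1, x) = (q0, y, L) → □[q0]yyxx
Step 4: δ(q0, y) = (q0, □, R) → □□[q0]yxx
Step 5: δ(q0, y) = (q0, □, R) → □□□[q0]xx
Step 6: δ(q0, x) = (q1, □, R) → □□□□[q1]x
Step 7: δ(q1, x) = (q0, y, L) → □□□[q0]□y
Step 8: δ(q0, □) = (q1, x, L) → □□[q1]□xy

No transition is defined for δ(q1, □). By convention the machine halts and rejects.
The machine halted after 8 steps (within the 10-step bound).

Answer: Yes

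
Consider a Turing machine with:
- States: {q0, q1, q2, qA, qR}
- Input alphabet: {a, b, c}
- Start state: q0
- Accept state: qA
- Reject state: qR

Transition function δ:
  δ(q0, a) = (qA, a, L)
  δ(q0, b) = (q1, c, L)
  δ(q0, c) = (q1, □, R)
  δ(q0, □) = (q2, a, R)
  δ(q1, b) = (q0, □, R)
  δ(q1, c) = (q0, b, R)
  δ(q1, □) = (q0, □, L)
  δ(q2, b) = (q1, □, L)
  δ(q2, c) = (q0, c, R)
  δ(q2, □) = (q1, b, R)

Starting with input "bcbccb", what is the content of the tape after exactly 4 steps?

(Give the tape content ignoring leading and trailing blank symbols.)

Execution trace:
Initial: [q0]bcbccb
Step 1: δ(q0, b) = (q1, c, L) → [q1]□ccbccb
Step 2: δ(q1, □) = (q0, □, L) → [q0]□□ccbccb
Step 3: δ(q0, □) = (q2, a, R) → a[q2]□ccbccb
Step 4: δ(q2, □) = (q1, b, R) → ab[q1]ccbccb

After 4 steps, the tape (ignoring leading/trailing blanks) is: abccbccb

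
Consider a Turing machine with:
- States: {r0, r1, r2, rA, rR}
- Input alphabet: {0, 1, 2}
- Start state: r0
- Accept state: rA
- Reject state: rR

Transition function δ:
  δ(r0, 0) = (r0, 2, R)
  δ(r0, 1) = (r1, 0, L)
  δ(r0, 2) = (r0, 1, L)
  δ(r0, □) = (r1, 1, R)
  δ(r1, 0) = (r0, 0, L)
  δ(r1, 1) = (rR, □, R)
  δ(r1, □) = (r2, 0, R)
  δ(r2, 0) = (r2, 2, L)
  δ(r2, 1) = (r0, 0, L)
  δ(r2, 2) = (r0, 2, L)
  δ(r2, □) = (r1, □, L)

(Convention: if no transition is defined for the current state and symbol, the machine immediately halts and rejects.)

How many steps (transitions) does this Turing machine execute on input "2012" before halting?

Execution trace:
Initial: [r0]2012
Step 1: δ(r0, 2) = (r0, 1, L) → [r0]□1012
Step 2: δ(r0, □) = (r1, 1, R) → 1[r1]1012
Step 3: δ(r1, 1) = (rR, □, R) → 1□[rR]012

The machine reaches the reject state rR and halts.

The machine executed 3 steps before halting.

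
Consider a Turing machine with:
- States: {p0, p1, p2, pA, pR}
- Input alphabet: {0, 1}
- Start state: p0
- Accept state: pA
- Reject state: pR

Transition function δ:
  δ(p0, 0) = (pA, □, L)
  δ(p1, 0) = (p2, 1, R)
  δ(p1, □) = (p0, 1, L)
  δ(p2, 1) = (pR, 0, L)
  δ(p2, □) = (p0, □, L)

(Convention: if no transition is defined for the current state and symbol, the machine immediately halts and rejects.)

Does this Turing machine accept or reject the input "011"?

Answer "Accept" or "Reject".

Execution trace:
Initial: [p0]011
Step 1: δ(p0, 0) = (pA, □, L) → [pA]□□11

The machine reaches the accept state pA and halts.

Answer: Accept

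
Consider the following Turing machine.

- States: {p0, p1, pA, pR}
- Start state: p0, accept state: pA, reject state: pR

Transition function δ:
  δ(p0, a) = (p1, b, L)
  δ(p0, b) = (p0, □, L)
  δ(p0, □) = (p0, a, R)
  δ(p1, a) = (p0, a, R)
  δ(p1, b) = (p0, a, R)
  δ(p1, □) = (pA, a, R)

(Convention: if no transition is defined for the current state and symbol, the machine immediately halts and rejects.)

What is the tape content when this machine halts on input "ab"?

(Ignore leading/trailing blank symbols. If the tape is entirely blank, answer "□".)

Execution trace:
Initial: [p0]ab
Step 1: δ(p0, a) = (p1, b, L) → [p1]□bb
Step 2: δ(p1, □) = (pA, a, R) → a[pA]bb

The machine reaches the accept state pA and halts.

Final tape (ignoring leading/trailing blanks): abb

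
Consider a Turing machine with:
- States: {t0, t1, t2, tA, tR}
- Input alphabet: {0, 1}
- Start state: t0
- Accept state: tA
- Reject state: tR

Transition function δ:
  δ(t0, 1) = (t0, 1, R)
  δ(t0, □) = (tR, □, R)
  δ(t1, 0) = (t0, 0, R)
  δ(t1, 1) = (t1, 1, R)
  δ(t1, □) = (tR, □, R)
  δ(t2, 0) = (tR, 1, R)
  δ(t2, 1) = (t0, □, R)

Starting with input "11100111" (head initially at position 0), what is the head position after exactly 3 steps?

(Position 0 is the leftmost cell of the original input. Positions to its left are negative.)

Execution trace (head position shown):
Step 0: [t0]11100111  (head at position 0)
Step 1: move right → 1[t0]1100111  (head at position 1)
Step 2: move right → 11[t0]100111  (head at position 2)
Step 3: move right → 111[t0]00111  (head at position 3)

After 3 steps, the head is at position 3.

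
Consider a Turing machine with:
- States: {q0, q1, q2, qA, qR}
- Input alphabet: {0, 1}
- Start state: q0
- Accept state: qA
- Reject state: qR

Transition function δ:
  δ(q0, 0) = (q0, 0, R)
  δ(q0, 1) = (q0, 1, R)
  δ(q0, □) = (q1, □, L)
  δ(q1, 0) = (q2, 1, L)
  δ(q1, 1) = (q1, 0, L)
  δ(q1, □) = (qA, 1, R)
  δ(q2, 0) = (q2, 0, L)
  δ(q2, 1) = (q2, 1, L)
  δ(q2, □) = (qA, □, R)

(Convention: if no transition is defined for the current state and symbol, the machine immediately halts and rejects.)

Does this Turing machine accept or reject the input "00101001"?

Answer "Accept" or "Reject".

Execution trace:
Initial: [q0]00101001
Step 1: δ(q0, 0) = (q0, 0, R) → 0[q0]0101001
Step 2: δ(q0, 0) = (q0, 0, R) → 00[q0]101001
Step 3: δ(q0, 1) = (q0, 1, R) → 001[q0]01001
Step 4: δ(q0, 0) = (q0, 0, R) → 0010[q0]1001
Step 5: δ(q0, 1) = (q0, 1, R) → 00101[q0]001
Step 6: δ(q0, 0) = (q0, 0, R) → 001010[q0]01
Step 7: δ(q0, 0) = (q0, 0, R) → 0010100[q0]1
Step 8: δ(q0, 1) = (q0, 1, R) → 00101001[q0]□
Step 9: δ(q0, □) = (q1, □, L) → 0010100[q1]1□
Step 10: δ(q1, 1) = (q1, 0, L) → 001010[q1]00□
Step 11: δ(q1, 0) = (q2, 1, L) → 00101[q2]010□
Step 12: δ(q2, 0) = (q2, 0, L) → 0010[q2]1010□
Step 13: δ(q2, 1) = (q2, 1, L) → 001[q2]01010□
Step 14: δ(q2, 0) = (q2, 0, L) → 00[q2]101010□
Step 15: δ(q2, 1) = (q2, 1, L) → 0[q2]0101010□
Step 16: δ(q2, 0) = (q2, 0, L) → [q2]00101010□
Step 17: δ(q2, 0) = (q2, 0, L) → [q2]□00101010□
Step 18: δ(q2, □) = (qA, □, R) → □[qA]00101010□

The machine reaches the accept state qA and halts.

Answer: Accept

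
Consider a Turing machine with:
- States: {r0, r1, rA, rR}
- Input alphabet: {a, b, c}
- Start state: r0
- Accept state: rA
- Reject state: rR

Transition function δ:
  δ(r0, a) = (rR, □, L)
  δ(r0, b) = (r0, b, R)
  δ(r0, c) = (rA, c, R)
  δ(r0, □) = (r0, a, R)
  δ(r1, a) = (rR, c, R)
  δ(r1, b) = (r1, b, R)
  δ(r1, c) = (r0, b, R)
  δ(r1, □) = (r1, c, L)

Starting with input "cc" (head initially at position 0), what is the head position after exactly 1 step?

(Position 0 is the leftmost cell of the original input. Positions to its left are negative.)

Execution trace (head position shown):
Step 0: [r0]cc  (head at position 0)
Step 1: move right → c[rA]c  (head at position 1)

After 1 step, the head is at position 1.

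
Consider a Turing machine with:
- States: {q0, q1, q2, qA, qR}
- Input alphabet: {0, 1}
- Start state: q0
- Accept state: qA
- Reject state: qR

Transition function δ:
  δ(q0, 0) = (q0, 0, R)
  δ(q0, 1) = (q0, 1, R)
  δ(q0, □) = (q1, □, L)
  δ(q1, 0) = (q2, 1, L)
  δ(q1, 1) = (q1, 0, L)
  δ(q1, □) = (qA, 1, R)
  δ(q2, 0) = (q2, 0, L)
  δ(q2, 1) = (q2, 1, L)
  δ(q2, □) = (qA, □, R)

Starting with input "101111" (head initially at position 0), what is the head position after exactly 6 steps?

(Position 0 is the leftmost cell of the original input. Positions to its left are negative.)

Execution trace (head position shown):
Step 0: [q0]101111  (head at position 0)
Step 1: move right → 1[q0]01111  (head at position 1)
Step 2: move right → 10[q0]1111  (head at position 2)
Step 3: move right → 101[q0]111  (head at position 3)
Step 4: move right → 1011[q0]11  (head at position 4)
Step 5: move right → 10111[q0]1  (head at position 5)
Step 6: move right → 101111[q0]□  (head at position 6)

After 6 steps, the head is at position 6.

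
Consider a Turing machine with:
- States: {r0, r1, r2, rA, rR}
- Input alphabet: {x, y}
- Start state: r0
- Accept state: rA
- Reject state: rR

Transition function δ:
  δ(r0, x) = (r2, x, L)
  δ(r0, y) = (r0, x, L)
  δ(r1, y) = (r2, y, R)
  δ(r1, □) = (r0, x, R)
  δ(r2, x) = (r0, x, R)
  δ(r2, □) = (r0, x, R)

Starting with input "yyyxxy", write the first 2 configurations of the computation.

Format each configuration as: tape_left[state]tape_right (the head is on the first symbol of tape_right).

Transitions applied:
Step 1: δ(r0, y) = (r0, x, L)

The first 2 configurations are:
[r0]yyyxxy ⊢ [r0]□xyyxxy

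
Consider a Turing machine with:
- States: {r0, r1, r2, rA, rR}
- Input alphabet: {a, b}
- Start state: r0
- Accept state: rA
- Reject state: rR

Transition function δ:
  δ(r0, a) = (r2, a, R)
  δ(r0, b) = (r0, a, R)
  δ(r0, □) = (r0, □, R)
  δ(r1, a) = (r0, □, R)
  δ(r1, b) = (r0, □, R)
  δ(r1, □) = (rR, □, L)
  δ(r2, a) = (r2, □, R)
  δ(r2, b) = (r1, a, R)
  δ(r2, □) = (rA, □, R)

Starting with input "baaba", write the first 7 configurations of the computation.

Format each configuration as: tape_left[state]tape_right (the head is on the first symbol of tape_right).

Transitions applied:
Step 1: δ(r0, b) = (r0, a, R)
Step 2: δ(r0, a) = (r2, a, R)
Step 3: δ(r2, a) = (r2, □, R)
Step 4: δ(r2, b) = (r1, a, R)
Step 5: δ(r1, a) = (r0, □, R)
Step 6: δ(r0, □) = (r0, □, R)

The first 7 configurations are:
[r0]baaba ⊢ a[r0]aaba ⊢ aa[r2]aba ⊢ aa□[r2]ba ⊢ aa□a[r1]a ⊢ aa□a□[r0]□ ⊢ aa□a□□[r0]□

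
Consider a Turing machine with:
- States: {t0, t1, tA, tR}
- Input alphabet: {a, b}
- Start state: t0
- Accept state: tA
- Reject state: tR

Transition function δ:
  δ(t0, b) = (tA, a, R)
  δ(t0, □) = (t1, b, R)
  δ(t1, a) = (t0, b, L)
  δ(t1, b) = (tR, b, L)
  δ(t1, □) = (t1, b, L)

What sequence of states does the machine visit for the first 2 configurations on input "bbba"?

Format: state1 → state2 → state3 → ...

Execution trace:
Initial: [t0]bbba
Step 1: δ(t0, b) = (tA, a, R) → a[tA]bba

The machine reaches the accept state tA and halts.

State sequence: t0 → tA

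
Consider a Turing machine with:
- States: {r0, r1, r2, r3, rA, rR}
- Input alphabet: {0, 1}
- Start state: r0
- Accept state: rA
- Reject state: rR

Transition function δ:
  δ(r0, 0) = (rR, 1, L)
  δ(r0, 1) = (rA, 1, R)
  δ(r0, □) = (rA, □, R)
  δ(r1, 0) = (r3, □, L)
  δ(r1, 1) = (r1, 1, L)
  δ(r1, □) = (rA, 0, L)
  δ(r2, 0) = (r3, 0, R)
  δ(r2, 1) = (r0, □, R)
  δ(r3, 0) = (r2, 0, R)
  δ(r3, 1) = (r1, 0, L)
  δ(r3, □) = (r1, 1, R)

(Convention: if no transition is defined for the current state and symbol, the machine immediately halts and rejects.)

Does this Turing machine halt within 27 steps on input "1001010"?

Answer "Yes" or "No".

Execution trace:
Initial: [r0]1001010
Step 1: δ(r0, 1) = (rA, 1, R) → 1[rA]001010

The machine reaches the accept state rA and halts.
The machine halted after 1 step (within the 27-step bound).

Answer: Yes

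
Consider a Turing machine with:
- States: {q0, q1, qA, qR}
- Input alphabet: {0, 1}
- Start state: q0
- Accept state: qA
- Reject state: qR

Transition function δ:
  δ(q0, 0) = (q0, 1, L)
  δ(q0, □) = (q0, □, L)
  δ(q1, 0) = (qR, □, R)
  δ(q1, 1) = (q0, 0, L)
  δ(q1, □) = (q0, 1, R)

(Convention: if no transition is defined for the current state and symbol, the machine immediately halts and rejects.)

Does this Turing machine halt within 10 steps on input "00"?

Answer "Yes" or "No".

Execution trace:
Initial: [q0]00
Step 1: δ(q0, 0) = (q0, 1, L) → [q0]□10
Step 2: δ(q0, □) = (q0, □, L) → [q0]□□10
Step 3: δ(q0, □) = (q0, □, L) → [q0]□□□10
Step 4: δ(q0, □) = (q0, □, L) → [q0]□□□□10
Step 5: δ(q0, □) = (q0, □, L) → [q0]□□□□□10
Step 6: δ(q0, □) = (q0, □, L) → [q0]□□□□□□10
Step 7: δ(q0, □) = (q0, □, L) → [q0]□□□□□□□10
Step 8: δ(q0, □) = (q0, □, L) → [q0]□□□□□□□□10
Step 9: δ(q0, □) = (q0, □, L) → [q0]□□□□□□□□□10
Step 10: δ(q0, □) = (q0, □, L) → [q0]□□□□□□□□□□10

The machine has not reached a halting state after 10 steps.
The machine did not halt within the 10-step bound.

Answer: No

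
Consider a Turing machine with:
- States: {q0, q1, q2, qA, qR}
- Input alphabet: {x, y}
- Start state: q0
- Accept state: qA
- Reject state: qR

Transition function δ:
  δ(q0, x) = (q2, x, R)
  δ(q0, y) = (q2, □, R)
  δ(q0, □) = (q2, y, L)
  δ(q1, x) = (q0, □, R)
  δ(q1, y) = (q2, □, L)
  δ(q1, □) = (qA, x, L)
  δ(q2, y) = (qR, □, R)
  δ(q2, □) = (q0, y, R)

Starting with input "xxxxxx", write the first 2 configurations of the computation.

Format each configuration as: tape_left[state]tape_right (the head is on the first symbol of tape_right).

Transitions applied:
Step 1: δ(q0, x) = (q2, x, R)

The first 2 configurations are:
[q0]xxxxxx ⊢ x[q2]xxxxx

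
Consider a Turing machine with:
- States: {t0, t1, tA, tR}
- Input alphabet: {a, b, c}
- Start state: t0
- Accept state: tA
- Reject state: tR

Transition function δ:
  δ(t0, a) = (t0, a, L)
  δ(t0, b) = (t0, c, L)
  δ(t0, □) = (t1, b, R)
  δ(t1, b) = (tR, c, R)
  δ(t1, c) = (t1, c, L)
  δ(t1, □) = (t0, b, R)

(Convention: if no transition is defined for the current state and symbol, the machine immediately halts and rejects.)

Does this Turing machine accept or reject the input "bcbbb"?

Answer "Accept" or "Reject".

Execution trace:
Initial: [t0]bcbbb
Step 1: δ(t0, b) = (t0, c, L) → [t0]□ccbbb
Step 2: δ(t0, □) = (t1, b, R) → b[t1]ccbbb
Step 3: δ(t1, c) = (t1, c, L) → [t1]bccbbb
Step 4: δ(t1, b) = (tR, c, R) → c[tR]ccbbb

The machine reaches the reject state tR and halts.

Answer: Reject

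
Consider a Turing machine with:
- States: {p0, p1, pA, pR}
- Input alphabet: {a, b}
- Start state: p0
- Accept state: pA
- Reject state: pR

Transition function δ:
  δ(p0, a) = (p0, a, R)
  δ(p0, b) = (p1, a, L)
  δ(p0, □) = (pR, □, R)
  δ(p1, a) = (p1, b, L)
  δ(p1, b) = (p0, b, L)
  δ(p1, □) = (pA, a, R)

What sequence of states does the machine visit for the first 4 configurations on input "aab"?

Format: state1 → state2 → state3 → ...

Execution trace:
Initial: [p0]aab
Step 1: δ(p0, a) = (p0, a, R) → a[p0]ab
Step 2: δ(p0, a) = (p0, a, R) → aa[p0]b
Step 3: δ(p0, b) = (p1, a, L) → a[p1]aa

State sequence: p0 → p0 → p0 → p1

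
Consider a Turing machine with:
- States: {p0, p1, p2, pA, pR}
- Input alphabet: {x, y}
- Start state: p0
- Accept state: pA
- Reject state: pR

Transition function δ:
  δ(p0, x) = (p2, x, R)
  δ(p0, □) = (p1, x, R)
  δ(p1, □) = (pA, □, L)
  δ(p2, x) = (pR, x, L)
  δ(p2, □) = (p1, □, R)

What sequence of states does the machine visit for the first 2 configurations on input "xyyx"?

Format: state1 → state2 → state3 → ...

Execution trace:
Initial: [p0]xyyx
Step 1: δ(p0, x) = (p2, x, R) → x[p2]yyx

No transition is defined for δ(p2, y). By convention the machine halts and rejects.

State sequence: p0 → p2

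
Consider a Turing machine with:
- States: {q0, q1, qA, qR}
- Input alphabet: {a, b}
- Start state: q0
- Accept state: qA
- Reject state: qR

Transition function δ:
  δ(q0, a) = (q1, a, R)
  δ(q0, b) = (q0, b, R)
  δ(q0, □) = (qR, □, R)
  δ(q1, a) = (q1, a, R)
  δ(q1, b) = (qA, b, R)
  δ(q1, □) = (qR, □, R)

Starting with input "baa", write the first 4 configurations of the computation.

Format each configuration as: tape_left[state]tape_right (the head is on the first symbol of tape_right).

Transitions applied:
Step 1: δ(q0, b) = (q0, b, R)
Step 2: δ(q0, a) = (q1, a, R)
Step 3: δ(q1, a) = (q1, a, R)

The first 4 configurations are:
[q0]baa ⊢ b[q0]aa ⊢ ba[q1]a ⊢ baa[q1]□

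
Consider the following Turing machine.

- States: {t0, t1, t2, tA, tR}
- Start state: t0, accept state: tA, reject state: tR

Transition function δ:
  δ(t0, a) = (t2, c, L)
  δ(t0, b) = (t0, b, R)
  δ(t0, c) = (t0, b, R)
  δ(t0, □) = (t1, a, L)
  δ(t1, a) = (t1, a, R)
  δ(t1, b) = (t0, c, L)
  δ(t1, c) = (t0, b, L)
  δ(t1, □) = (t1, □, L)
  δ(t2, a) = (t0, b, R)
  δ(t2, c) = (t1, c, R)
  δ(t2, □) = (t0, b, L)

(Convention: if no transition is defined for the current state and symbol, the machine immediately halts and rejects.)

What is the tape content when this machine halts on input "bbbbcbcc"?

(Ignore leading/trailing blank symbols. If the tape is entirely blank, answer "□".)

Execution trace:
Initial: [t0]bbbbcbcc
Step 1: δ(t0, b) = (t0, b, R) → b[t0]bbbcbcc
Step 2: δ(t0, b) = (t0, b, R) → bb[t0]bbcbcc
Step 3: δ(t0, b) = (t0, b, R) → bbb[t0]bcbcc
Step 4: δ(t0, b) = (t0, b, R) → bbbb[t0]cbcc
Step 5: δ(t0, c) = (t0, b, R) → bbbbb[t0]bcc
Step 6: δ(t0, b) = (t0, b, R) → bbbbbb[t0]cc
Step 7: δ(t0, c) = (t0, b, R) → bbbbbbb[t0]c
Step 8: δ(t0, c) = (t0, b, R) → bbbbbbbb[t0]□
Step 9: δ(t0, □) = (t1, a, L) → bbbbbbb[t1]ba
Step 10: δ(t1, b) = (t0, c, L) → bbbbbb[t0]bca
Step 11: δ(t0, b) = (t0, b, R) → bbbbbbb[t0]ca
Step 12: δ(t0, c) = (t0, b, R) → bbbbbbbb[t0]a
Step 13: δ(t0, a) = (t2, c, L) → bbbbbbb[t2]bc

No transition is defined for δ(t2, b). By convention the machine halts and rejects.

Final tape (ignoring leading/trailing blanks): bbbbbbbbc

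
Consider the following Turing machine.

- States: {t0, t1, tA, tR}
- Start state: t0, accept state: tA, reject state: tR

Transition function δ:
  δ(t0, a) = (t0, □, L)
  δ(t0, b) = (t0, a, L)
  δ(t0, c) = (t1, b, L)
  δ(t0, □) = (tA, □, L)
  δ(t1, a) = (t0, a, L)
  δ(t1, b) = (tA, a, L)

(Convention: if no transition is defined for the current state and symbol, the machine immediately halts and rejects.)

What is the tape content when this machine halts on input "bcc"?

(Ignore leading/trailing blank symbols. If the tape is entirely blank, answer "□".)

Execution trace:
Initial: [t0]bcc
Step 1: δ(t0, b) = (t0, a, L) → [t0]□acc
Step 2: δ(t0, □) = (tA, □, L) → [tA]□□acc

The machine reaches the accept state tA and halts.

Final tape (ignoring leading/trailing blanks): acc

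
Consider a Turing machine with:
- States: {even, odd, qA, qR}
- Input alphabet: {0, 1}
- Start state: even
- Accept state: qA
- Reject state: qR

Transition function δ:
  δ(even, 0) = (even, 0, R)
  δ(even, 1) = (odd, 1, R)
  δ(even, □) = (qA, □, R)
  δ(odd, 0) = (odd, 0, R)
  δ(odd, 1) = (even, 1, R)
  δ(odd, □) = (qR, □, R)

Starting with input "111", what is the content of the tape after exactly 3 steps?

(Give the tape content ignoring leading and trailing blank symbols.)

Execution trace:
Initial: [even]111
Step 1: δ(even, 1) = (odd, 1, R) → 1[odd]11
Step 2: δ(odd, 1) = (even, 1, R) → 11[even]1
Step 3: δ(even, 1) = (odd, 1, R) → 111[odd]□

After 3 steps, the tape (ignoring leading/trailing blanks) is: 111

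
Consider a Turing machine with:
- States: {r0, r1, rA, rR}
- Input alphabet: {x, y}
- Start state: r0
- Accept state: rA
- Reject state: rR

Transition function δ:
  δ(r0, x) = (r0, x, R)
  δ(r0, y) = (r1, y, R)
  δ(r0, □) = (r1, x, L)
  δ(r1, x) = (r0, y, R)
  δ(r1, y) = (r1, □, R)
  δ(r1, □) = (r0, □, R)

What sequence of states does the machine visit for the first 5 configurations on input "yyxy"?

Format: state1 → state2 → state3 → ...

Execution trace:
Initial: [r0]yyxy
Step 1: δ(r0, y) = (r1, y, R) → y[r1]yxy
Step 2: δ(r1, y) = (r1, □, R) → y□[r1]xy
Step 3: δ(r1, x) = (r0, y, R) → y□y[r0]y
Step 4: δ(r0, y) = (r1, y, R) → y□yy[r1]□

State sequence: r0 → r1 → r1 → r0 → r1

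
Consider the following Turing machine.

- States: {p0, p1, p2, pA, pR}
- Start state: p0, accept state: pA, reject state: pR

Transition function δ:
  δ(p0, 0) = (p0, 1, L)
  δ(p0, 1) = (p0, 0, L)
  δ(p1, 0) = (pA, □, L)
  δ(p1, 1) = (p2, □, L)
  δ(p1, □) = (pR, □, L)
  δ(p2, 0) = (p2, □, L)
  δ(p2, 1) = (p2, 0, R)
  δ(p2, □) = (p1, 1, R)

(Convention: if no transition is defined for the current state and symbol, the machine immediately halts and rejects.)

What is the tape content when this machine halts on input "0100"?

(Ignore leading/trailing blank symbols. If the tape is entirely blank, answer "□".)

Execution trace:
Initial: [p0]0100
Step 1: δ(p0, 0) = (p0, 1, L) → [p0]□1100

No transition is defined for δ(p0, □). By convention the machine halts and rejects.

Final tape (ignoring leading/trailing blanks): 1100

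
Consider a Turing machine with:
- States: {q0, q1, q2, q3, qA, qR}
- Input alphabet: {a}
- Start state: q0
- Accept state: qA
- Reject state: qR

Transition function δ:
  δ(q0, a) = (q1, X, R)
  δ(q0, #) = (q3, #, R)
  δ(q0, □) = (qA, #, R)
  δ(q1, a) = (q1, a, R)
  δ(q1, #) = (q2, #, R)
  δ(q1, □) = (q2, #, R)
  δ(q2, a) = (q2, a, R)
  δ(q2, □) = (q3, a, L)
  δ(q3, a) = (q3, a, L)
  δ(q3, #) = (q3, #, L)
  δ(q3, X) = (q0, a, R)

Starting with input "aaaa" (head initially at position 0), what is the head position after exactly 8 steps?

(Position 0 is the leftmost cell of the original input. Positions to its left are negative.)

Execution trace (head position shown):
Step 0: [q0]aaaa  (head at position 0)
Step 1: move right → X[q1]aaa  (head at position 1)
Step 2: move right → Xa[q1]aa  (head at position 2)
Step 3: move right → Xaa[q1]a  (head at position 3)
Step 4: move right → Xaaa[q1]□  (head at position 4)
Step 5: move right → Xaaa#[q2]□  (head at position 5)
Step 6: move left → Xaaa[q3]#a  (head at position 4)
Step 7: move left → Xaa[q3]a#a  (head at position 3)
Step 8: move left → Xa[q3]aa#a  (head at position 2)

After 8 steps, the head is at position 2.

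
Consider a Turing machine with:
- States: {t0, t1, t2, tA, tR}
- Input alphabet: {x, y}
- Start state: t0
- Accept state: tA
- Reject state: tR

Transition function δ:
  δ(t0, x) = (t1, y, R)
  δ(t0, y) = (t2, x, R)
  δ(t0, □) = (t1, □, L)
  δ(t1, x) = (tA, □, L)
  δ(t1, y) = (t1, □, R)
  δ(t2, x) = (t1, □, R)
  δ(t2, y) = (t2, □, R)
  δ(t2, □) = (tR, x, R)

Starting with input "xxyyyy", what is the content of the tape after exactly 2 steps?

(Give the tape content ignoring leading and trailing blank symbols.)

Execution trace:
Initial: [t0]xxyyyy
Step 1: δ(t0, x) = (t1, y, R) → y[t1]xyyyy
Step 2: δ(t1, x) = (tA, □, L) → [tA]y□yyyy

The machine reaches the accept state tA and halts.

After 2 steps, the tape (ignoring leading/trailing blanks) is: y□yyyy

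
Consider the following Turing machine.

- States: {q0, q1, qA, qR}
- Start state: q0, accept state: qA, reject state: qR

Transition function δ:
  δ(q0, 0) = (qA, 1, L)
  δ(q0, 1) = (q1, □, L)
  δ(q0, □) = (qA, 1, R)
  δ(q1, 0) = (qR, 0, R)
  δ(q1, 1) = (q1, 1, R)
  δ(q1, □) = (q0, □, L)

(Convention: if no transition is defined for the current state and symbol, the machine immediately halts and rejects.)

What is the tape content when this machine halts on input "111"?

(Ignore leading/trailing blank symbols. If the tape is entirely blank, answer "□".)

Execution trace:
Initial: [q0]111
Step 1: δ(q0, 1) = (q1, □, L) → [q1]□□11
Step 2: δ(q1, □) = (q0, □, L) → [q0]□□□11
Step 3: δ(q0, □) = (qA, 1, R) → 1[qA]□□11

The machine reaches the accept state qA and halts.

Final tape (ignoring leading/trailing blanks): 1□□11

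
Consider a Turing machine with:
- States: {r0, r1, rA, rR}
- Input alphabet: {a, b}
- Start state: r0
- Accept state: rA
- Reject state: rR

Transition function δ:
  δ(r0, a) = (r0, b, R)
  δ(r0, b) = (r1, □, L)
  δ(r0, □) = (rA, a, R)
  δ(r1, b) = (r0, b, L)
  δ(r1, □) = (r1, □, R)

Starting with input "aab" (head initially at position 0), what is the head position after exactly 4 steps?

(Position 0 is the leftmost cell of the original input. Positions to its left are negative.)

Execution trace (head position shown):
Step 0: [r0]aab  (head at position 0)
Step 1: move right → b[r0]ab  (head at position 1)
Step 2: move right → bb[r0]b  (head at position 2)
Step 3: move left → b[r1]b□  (head at position 1)
Step 4: move left → [r0]bb□  (head at position 0)

After 4 steps, the head is at position 0.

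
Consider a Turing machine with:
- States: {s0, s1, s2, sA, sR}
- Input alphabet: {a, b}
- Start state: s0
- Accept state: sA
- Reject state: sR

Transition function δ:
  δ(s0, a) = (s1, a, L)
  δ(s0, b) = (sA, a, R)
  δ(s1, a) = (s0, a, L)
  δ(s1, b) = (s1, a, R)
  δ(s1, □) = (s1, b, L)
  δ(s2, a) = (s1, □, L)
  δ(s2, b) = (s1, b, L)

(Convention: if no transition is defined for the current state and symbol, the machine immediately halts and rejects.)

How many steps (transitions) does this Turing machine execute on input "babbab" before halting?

Execution trace:
Initial: [s0]babbab
Step 1: δ(s0, b) = (sA, a, R) → a[sA]abbab

The machine reaches the accept state sA and halts.

The machine executed 1 step before halting.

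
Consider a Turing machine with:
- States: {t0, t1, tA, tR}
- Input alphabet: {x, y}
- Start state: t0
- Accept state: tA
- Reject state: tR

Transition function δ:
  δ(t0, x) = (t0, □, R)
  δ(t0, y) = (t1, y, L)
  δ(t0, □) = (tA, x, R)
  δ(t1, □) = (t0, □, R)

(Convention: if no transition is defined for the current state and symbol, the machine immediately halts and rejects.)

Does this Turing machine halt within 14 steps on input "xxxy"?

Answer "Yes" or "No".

Execution trace:
Initial: [t0]xxxy
Step 1: δ(t0, x) = (t0, □, R) → □[t0]xxy
Step 2: δ(t0, x) = (t0, □, R) → □□[t0]xy
Step 3: δ(t0, x) = (t0, □, R) → □□□[t0]y
Step 4: δ(t0, y) = (t1, y, L) → □□[t1]□y
Step 5: δ(t1, □) = (t0, □, R) → □□□[t0]y
Step 6: δ(t0, y) = (t1, y, L) → □□[t1]□y
Step 7: δ(t1, □) = (t0, □, R) → □□□[t0]y
Step 8: δ(t0, y) = (t1, y, L) → □□[t1]□y
Step 9: δ(t1, □) = (t0, □, R) → □□□[t0]y
Step 10: δ(t0, y) = (t1, y, L) → □□[t1]□y
Step 11: δ(t1, □) = (t0, □, R) → □□□[t0]y
Step 12: δ(t0, y) = (t1, y, L) → □□[t1]□y
Step 13: δ(t1, □) = (t0, □, R) → □□□[t0]y
Step 14: δ(t0, y) = (t1, y, L) → □□[t1]□y

The machine has not reached a halting state after 14 steps.
The machine did not halt within the 14-step bound.

Answer: No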